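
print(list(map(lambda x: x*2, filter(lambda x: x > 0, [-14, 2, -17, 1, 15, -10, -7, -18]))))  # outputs [4, 2, 30]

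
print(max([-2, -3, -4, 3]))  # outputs 3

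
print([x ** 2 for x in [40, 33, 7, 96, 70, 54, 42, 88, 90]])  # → [1600, 1089, 49, 9216, 4900, 2916, 1764, 7744, 8100]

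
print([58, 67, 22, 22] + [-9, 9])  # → [58, 67, 22, 22, -9, 9]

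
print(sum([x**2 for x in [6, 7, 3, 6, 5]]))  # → 155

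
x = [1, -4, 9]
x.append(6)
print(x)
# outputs [1, -4, 9, 6]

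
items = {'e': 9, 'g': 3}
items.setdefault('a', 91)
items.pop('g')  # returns 3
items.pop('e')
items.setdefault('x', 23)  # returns 23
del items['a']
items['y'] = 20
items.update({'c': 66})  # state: {'x': 23, 'y': 20, 'c': 66}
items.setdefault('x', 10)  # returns 23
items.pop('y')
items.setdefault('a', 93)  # 93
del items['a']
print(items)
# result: {'x': 23, 'c': 66}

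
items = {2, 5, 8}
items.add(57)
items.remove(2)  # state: {5, 8, 57}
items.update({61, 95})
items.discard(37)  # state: {5, 8, 57, 61, 95}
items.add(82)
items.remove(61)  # {5, 8, 57, 82, 95}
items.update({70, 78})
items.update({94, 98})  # {5, 8, 57, 70, 78, 82, 94, 95, 98}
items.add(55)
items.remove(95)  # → {5, 8, 55, 57, 70, 78, 82, 94, 98}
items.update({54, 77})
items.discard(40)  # {5, 8, 54, 55, 57, 70, 77, 78, 82, 94, 98}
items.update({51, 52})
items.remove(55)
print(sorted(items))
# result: [5, 8, 51, 52, 54, 57, 70, 77, 78, 82, 94, 98]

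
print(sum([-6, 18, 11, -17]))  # 6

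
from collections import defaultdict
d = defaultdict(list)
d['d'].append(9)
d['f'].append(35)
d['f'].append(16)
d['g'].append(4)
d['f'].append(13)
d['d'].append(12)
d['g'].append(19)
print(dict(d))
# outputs {'d': [9, 12], 'f': [35, 16, 13], 'g': [4, 19]}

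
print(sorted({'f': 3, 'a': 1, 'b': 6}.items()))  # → [('a', 1), ('b', 6), ('f', 3)]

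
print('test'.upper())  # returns TEST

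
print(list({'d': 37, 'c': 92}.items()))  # [('d', 37), ('c', 92)]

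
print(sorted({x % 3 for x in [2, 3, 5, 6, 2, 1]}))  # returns [0, 1, 2]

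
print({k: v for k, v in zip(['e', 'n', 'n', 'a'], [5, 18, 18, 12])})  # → {'e': 5, 'n': 18, 'a': 12}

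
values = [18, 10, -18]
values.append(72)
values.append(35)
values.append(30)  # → [18, 10, -18, 72, 35, 30]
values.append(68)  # [18, 10, -18, 72, 35, 30, 68]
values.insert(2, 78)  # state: [18, 10, 78, -18, 72, 35, 30, 68]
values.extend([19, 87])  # [18, 10, 78, -18, 72, 35, 30, 68, 19, 87]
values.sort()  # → [-18, 10, 18, 19, 30, 35, 68, 72, 78, 87]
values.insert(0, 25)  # [25, -18, 10, 18, 19, 30, 35, 68, 72, 78, 87]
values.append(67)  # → [25, -18, 10, 18, 19, 30, 35, 68, 72, 78, 87, 67]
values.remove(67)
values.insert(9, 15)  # [25, -18, 10, 18, 19, 30, 35, 68, 72, 15, 78, 87]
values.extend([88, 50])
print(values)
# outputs [25, -18, 10, 18, 19, 30, 35, 68, 72, 15, 78, 87, 88, 50]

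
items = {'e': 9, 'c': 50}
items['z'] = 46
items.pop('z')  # 46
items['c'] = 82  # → {'e': 9, 'c': 82}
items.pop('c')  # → 82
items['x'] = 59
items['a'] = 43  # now {'e': 9, 'x': 59, 'a': 43}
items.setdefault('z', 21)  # 21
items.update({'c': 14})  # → {'e': 9, 'x': 59, 'a': 43, 'z': 21, 'c': 14}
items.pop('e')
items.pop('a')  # 43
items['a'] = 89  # {'x': 59, 'z': 21, 'c': 14, 'a': 89}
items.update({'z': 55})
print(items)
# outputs {'x': 59, 'z': 55, 'c': 14, 'a': 89}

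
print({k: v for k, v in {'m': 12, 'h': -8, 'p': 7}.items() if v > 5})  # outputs {'m': 12, 'p': 7}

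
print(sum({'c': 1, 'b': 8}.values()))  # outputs 9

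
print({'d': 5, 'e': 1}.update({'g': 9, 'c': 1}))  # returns None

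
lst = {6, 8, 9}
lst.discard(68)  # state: {6, 8, 9}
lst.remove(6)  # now {8, 9}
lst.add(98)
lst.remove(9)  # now {8, 98}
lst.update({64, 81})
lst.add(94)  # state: {8, 64, 81, 94, 98}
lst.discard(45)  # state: {8, 64, 81, 94, 98}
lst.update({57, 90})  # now {8, 57, 64, 81, 90, 94, 98}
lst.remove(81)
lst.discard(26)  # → {8, 57, 64, 90, 94, 98}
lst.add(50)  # {8, 50, 57, 64, 90, 94, 98}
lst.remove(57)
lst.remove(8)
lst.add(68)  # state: {50, 64, 68, 90, 94, 98}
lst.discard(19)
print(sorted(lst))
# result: [50, 64, 68, 90, 94, 98]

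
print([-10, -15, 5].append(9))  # None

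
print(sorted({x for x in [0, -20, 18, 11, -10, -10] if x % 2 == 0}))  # [-20, -10, 0, 18]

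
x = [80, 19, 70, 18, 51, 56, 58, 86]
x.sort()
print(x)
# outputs [18, 19, 51, 56, 58, 70, 80, 86]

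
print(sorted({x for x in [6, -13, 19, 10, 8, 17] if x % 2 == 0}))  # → [6, 8, 10]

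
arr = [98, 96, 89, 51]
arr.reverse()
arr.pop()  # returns 98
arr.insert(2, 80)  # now [51, 89, 80, 96]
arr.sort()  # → [51, 80, 89, 96]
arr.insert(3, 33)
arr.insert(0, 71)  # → [71, 51, 80, 89, 33, 96]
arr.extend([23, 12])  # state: [71, 51, 80, 89, 33, 96, 23, 12]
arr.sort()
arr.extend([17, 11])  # [12, 23, 33, 51, 71, 80, 89, 96, 17, 11]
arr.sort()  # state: [11, 12, 17, 23, 33, 51, 71, 80, 89, 96]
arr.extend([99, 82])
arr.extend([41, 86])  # [11, 12, 17, 23, 33, 51, 71, 80, 89, 96, 99, 82, 41, 86]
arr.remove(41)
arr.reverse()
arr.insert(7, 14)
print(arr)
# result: [86, 82, 99, 96, 89, 80, 71, 14, 51, 33, 23, 17, 12, 11]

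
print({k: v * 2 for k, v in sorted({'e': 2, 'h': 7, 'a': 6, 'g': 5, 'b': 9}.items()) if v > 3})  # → {'a': 12, 'b': 18, 'g': 10, 'h': 14}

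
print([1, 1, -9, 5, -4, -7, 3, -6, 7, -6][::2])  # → [1, -9, -4, 3, 7]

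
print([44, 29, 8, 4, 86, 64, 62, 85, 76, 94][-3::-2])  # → [85, 64, 4, 29]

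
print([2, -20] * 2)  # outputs [2, -20, 2, -20]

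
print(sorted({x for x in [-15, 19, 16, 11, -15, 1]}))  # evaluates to [-15, 1, 11, 16, 19]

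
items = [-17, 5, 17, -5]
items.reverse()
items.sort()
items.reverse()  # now [17, 5, -5, -17]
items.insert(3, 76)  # [17, 5, -5, 76, -17]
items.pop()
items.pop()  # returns 76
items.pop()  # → -5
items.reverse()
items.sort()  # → [5, 17]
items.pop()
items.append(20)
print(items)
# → [5, 20]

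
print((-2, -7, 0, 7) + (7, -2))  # (-2, -7, 0, 7, 7, -2)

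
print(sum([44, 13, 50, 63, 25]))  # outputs 195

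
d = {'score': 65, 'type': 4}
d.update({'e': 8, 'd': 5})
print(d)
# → {'score': 65, 'type': 4, 'e': 8, 'd': 5}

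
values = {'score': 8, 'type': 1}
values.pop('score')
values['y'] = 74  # {'type': 1, 'y': 74}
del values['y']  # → {'type': 1}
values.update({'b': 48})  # {'type': 1, 'b': 48}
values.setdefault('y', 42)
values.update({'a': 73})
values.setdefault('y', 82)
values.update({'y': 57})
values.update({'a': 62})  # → {'type': 1, 'b': 48, 'y': 57, 'a': 62}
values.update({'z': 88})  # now {'type': 1, 'b': 48, 'y': 57, 'a': 62, 'z': 88}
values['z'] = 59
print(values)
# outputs {'type': 1, 'b': 48, 'y': 57, 'a': 62, 'z': 59}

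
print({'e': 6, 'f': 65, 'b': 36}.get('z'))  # None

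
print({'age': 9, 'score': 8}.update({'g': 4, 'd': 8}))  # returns None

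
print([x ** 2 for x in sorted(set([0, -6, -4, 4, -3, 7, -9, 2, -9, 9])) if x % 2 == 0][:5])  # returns [36, 16, 0, 4, 16]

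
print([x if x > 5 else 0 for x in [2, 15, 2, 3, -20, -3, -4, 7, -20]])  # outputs [0, 15, 0, 0, 0, 0, 0, 7, 0]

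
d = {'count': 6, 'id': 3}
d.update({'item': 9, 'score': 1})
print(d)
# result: {'count': 6, 'id': 3, 'item': 9, 'score': 1}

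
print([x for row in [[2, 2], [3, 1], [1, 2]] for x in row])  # [2, 2, 3, 1, 1, 2]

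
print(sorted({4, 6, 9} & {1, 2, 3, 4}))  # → [4]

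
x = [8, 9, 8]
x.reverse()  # [8, 9, 8]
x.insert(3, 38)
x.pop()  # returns 38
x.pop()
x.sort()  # [8, 9]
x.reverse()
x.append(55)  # [9, 8, 55]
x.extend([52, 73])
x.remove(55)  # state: [9, 8, 52, 73]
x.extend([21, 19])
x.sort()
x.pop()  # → 73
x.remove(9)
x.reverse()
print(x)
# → [52, 21, 19, 8]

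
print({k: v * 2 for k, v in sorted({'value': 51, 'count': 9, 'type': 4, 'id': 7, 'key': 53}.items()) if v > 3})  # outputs {'count': 18, 'id': 14, 'key': 106, 'type': 8, 'value': 102}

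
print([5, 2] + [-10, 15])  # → [5, 2, -10, 15]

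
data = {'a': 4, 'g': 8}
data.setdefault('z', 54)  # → 54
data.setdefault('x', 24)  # 24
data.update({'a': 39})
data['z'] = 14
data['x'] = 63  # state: {'a': 39, 'g': 8, 'z': 14, 'x': 63}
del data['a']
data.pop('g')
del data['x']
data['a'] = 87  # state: {'z': 14, 'a': 87}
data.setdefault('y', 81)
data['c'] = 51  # {'z': 14, 'a': 87, 'y': 81, 'c': 51}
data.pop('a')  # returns 87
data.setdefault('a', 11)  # 11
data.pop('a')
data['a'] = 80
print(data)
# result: {'z': 14, 'y': 81, 'c': 51, 'a': 80}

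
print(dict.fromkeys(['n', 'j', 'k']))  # {'n': None, 'j': None, 'k': None}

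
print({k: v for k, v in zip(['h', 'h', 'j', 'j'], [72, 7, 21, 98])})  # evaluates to {'h': 7, 'j': 98}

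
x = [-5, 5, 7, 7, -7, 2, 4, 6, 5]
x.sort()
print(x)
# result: [-7, -5, 2, 4, 5, 5, 6, 7, 7]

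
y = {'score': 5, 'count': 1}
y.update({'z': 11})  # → {'score': 5, 'count': 1, 'z': 11}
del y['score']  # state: {'count': 1, 'z': 11}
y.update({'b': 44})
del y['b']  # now {'count': 1, 'z': 11}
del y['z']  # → {'count': 1}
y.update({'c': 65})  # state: {'count': 1, 'c': 65}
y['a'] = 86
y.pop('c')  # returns 65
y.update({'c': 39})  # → {'count': 1, 'a': 86, 'c': 39}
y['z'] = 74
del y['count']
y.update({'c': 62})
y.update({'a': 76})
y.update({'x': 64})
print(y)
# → {'a': 76, 'c': 62, 'z': 74, 'x': 64}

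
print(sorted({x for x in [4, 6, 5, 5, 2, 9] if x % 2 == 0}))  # [2, 4, 6]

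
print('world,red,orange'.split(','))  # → ['world', 'red', 'orange']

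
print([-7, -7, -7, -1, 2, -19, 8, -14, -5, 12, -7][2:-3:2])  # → [-7, 2, 8]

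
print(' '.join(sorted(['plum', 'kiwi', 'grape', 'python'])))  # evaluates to grape kiwi plum python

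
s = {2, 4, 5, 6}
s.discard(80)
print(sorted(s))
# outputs [2, 4, 5, 6]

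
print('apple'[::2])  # ape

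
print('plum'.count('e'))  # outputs 0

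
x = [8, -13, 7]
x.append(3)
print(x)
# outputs [8, -13, 7, 3]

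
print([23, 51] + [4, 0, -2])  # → [23, 51, 4, 0, -2]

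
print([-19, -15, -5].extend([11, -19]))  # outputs None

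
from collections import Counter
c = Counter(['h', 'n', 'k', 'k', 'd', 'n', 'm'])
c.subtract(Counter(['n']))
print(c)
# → Counter({'k': 2, 'h': 1, 'n': 1, 'd': 1, 'm': 1})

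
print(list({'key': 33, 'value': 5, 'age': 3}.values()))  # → [33, 5, 3]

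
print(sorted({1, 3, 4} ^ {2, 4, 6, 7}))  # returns [1, 2, 3, 6, 7]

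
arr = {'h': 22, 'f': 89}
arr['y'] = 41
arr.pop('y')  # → 41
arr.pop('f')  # 89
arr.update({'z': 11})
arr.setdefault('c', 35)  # 35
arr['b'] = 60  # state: {'h': 22, 'z': 11, 'c': 35, 'b': 60}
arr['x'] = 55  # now {'h': 22, 'z': 11, 'c': 35, 'b': 60, 'x': 55}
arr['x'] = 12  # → {'h': 22, 'z': 11, 'c': 35, 'b': 60, 'x': 12}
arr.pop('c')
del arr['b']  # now {'h': 22, 'z': 11, 'x': 12}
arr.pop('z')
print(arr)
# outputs {'h': 22, 'x': 12}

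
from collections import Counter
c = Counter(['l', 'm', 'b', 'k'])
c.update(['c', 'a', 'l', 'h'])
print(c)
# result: Counter({'l': 2, 'm': 1, 'b': 1, 'k': 1, 'c': 1, 'a': 1, 'h': 1})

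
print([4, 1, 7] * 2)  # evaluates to [4, 1, 7, 4, 1, 7]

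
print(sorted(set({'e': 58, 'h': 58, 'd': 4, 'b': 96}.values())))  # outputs [4, 58, 96]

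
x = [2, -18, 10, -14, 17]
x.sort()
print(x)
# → [-18, -14, 2, 10, 17]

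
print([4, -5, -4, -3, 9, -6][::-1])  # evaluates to [-6, 9, -3, -4, -5, 4]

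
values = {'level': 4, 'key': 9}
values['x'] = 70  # {'level': 4, 'key': 9, 'x': 70}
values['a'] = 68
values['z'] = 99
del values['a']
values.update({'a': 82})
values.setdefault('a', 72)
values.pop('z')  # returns 99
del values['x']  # {'level': 4, 'key': 9, 'a': 82}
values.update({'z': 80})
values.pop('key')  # 9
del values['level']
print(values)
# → {'a': 82, 'z': 80}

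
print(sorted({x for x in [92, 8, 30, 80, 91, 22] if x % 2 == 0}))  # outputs [8, 22, 30, 80, 92]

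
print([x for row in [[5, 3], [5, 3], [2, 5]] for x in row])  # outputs [5, 3, 5, 3, 2, 5]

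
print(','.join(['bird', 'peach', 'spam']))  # bird,peach,spam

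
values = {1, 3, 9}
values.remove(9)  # {1, 3}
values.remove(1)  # {3}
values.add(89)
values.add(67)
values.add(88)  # {3, 67, 88, 89}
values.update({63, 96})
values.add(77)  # {3, 63, 67, 77, 88, 89, 96}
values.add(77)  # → {3, 63, 67, 77, 88, 89, 96}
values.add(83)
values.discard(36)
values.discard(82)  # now {3, 63, 67, 77, 83, 88, 89, 96}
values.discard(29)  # {3, 63, 67, 77, 83, 88, 89, 96}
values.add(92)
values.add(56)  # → {3, 56, 63, 67, 77, 83, 88, 89, 92, 96}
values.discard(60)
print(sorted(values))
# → [3, 56, 63, 67, 77, 83, 88, 89, 92, 96]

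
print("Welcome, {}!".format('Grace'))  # Welcome, Grace!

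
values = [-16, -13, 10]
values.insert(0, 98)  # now [98, -16, -13, 10]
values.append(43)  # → [98, -16, -13, 10, 43]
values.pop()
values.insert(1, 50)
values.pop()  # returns 10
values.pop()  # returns -13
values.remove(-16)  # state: [98, 50]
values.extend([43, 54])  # [98, 50, 43, 54]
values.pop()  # 54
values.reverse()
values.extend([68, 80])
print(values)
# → [43, 50, 98, 68, 80]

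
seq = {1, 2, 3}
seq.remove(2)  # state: {1, 3}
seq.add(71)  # {1, 3, 71}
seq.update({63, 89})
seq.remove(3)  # {1, 63, 71, 89}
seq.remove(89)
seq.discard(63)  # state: {1, 71}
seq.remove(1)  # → {71}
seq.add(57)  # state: {57, 71}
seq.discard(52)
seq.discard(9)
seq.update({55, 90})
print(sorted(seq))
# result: [55, 57, 71, 90]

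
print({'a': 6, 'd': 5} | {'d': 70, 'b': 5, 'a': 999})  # {'a': 999, 'd': 70, 'b': 5}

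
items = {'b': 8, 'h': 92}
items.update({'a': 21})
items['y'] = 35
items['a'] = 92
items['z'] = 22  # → {'b': 8, 'h': 92, 'a': 92, 'y': 35, 'z': 22}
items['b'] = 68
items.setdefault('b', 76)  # 68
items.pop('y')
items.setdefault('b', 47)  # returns 68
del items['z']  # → {'b': 68, 'h': 92, 'a': 92}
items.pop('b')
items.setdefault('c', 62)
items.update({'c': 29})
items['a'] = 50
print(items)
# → {'h': 92, 'a': 50, 'c': 29}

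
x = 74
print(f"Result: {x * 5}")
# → Result: 370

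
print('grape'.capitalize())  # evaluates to Grape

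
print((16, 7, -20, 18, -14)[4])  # -14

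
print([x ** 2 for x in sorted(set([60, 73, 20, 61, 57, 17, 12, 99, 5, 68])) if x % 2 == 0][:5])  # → [144, 400, 3600, 4624]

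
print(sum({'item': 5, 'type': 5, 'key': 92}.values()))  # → 102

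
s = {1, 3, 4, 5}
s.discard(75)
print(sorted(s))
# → [1, 3, 4, 5]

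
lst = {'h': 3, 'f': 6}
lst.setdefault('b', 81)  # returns 81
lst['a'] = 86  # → {'h': 3, 'f': 6, 'b': 81, 'a': 86}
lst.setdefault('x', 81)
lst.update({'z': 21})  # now {'h': 3, 'f': 6, 'b': 81, 'a': 86, 'x': 81, 'z': 21}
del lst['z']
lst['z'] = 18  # {'h': 3, 'f': 6, 'b': 81, 'a': 86, 'x': 81, 'z': 18}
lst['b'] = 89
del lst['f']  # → {'h': 3, 'b': 89, 'a': 86, 'x': 81, 'z': 18}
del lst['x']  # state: {'h': 3, 'b': 89, 'a': 86, 'z': 18}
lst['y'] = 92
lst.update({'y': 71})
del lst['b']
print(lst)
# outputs {'h': 3, 'a': 86, 'z': 18, 'y': 71}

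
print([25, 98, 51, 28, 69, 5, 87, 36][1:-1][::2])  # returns [98, 28, 5]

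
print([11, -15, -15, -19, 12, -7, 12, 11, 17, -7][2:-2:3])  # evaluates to [-15, -7]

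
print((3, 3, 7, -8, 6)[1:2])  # (3,)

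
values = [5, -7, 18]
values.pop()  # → 18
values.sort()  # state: [-7, 5]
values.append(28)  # [-7, 5, 28]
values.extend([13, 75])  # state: [-7, 5, 28, 13, 75]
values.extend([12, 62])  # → [-7, 5, 28, 13, 75, 12, 62]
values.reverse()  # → [62, 12, 75, 13, 28, 5, -7]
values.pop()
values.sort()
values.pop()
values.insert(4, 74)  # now [5, 12, 13, 28, 74, 62]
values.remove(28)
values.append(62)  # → [5, 12, 13, 74, 62, 62]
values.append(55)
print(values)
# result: [5, 12, 13, 74, 62, 62, 55]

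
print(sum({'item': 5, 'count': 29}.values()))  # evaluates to 34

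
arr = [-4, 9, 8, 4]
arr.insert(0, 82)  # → [82, -4, 9, 8, 4]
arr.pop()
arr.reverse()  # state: [8, 9, -4, 82]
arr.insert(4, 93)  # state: [8, 9, -4, 82, 93]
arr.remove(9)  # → [8, -4, 82, 93]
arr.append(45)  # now [8, -4, 82, 93, 45]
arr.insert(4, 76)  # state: [8, -4, 82, 93, 76, 45]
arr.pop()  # 45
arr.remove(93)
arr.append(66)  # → [8, -4, 82, 76, 66]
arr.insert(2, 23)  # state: [8, -4, 23, 82, 76, 66]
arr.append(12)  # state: [8, -4, 23, 82, 76, 66, 12]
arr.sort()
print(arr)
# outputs [-4, 8, 12, 23, 66, 76, 82]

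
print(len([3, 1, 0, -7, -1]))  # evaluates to 5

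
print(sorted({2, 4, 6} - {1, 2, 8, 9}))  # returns [4, 6]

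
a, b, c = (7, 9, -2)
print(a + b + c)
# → 14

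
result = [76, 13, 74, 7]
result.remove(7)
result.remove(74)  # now [76, 13]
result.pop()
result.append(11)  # [76, 11]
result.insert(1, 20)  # [76, 20, 11]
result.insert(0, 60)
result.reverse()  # [11, 20, 76, 60]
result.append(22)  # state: [11, 20, 76, 60, 22]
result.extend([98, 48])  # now [11, 20, 76, 60, 22, 98, 48]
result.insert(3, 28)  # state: [11, 20, 76, 28, 60, 22, 98, 48]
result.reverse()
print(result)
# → [48, 98, 22, 60, 28, 76, 20, 11]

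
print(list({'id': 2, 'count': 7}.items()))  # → [('id', 2), ('count', 7)]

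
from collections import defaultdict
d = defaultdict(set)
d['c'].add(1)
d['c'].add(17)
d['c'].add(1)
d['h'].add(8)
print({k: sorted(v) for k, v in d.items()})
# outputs {'c': [1, 17], 'h': [8]}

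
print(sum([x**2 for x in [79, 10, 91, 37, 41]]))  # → 17672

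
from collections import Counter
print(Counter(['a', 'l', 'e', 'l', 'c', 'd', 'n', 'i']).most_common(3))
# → [('l', 2), ('a', 1), ('e', 1)]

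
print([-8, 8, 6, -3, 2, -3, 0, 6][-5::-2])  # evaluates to [-3, 8]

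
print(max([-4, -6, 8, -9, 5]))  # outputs 8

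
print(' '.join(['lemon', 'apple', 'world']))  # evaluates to lemon apple world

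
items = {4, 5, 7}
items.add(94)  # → {4, 5, 7, 94}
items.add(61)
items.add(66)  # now {4, 5, 7, 61, 66, 94}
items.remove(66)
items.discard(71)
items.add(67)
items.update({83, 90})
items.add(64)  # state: {4, 5, 7, 61, 64, 67, 83, 90, 94}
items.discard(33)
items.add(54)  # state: {4, 5, 7, 54, 61, 64, 67, 83, 90, 94}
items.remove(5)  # {4, 7, 54, 61, 64, 67, 83, 90, 94}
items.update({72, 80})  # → {4, 7, 54, 61, 64, 67, 72, 80, 83, 90, 94}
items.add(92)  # {4, 7, 54, 61, 64, 67, 72, 80, 83, 90, 92, 94}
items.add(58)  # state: {4, 7, 54, 58, 61, 64, 67, 72, 80, 83, 90, 92, 94}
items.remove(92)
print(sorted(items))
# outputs [4, 7, 54, 58, 61, 64, 67, 72, 80, 83, 90, 94]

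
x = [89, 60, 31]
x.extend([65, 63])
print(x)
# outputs [89, 60, 31, 65, 63]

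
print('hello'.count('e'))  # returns 1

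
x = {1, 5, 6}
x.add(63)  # {1, 5, 6, 63}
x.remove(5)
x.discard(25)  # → {1, 6, 63}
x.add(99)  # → {1, 6, 63, 99}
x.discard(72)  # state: {1, 6, 63, 99}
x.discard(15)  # {1, 6, 63, 99}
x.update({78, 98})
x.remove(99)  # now {1, 6, 63, 78, 98}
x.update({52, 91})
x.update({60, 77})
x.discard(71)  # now {1, 6, 52, 60, 63, 77, 78, 91, 98}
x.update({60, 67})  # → {1, 6, 52, 60, 63, 67, 77, 78, 91, 98}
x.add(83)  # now {1, 6, 52, 60, 63, 67, 77, 78, 83, 91, 98}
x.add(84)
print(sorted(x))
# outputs [1, 6, 52, 60, 63, 67, 77, 78, 83, 84, 91, 98]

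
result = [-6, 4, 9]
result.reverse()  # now [9, 4, -6]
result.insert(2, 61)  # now [9, 4, 61, -6]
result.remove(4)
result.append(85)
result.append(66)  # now [9, 61, -6, 85, 66]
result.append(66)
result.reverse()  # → [66, 66, 85, -6, 61, 9]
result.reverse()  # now [9, 61, -6, 85, 66, 66]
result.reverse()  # [66, 66, 85, -6, 61, 9]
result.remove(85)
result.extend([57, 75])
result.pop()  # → 75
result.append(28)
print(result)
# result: [66, 66, -6, 61, 9, 57, 28]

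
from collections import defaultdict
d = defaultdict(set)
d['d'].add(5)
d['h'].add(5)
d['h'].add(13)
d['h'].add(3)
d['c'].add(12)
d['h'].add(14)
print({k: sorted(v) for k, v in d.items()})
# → {'d': [5], 'h': [3, 5, 13, 14], 'c': [12]}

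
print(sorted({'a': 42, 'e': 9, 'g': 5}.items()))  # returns [('a', 42), ('e', 9), ('g', 5)]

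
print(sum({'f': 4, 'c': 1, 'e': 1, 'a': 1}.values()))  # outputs 7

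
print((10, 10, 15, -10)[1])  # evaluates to 10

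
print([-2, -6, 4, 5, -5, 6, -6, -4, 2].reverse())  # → None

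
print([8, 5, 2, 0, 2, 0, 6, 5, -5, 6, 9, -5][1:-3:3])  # [5, 2, 5]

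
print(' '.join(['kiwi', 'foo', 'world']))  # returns kiwi foo world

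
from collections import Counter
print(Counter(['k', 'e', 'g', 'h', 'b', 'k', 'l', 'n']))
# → Counter({'k': 2, 'e': 1, 'g': 1, 'h': 1, 'b': 1, 'l': 1, 'n': 1})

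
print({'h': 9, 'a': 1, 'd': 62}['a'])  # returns 1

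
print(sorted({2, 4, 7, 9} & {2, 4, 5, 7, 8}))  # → [2, 4, 7]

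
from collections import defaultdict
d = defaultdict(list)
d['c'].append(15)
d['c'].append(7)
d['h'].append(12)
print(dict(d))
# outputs {'c': [15, 7], 'h': [12]}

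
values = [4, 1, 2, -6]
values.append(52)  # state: [4, 1, 2, -6, 52]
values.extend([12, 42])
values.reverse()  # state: [42, 12, 52, -6, 2, 1, 4]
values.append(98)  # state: [42, 12, 52, -6, 2, 1, 4, 98]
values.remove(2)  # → [42, 12, 52, -6, 1, 4, 98]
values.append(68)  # [42, 12, 52, -6, 1, 4, 98, 68]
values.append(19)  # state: [42, 12, 52, -6, 1, 4, 98, 68, 19]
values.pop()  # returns 19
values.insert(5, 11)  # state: [42, 12, 52, -6, 1, 11, 4, 98, 68]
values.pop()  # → 68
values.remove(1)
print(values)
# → [42, 12, 52, -6, 11, 4, 98]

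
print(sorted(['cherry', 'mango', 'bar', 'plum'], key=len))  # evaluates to ['bar', 'plum', 'mango', 'cherry']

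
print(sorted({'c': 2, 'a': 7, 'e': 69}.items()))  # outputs [('a', 7), ('c', 2), ('e', 69)]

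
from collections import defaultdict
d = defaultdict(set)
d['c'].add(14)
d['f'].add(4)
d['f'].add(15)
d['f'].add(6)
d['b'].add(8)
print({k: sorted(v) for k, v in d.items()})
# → {'c': [14], 'f': [4, 6, 15], 'b': [8]}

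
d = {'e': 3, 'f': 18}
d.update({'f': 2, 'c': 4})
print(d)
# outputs {'e': 3, 'f': 2, 'c': 4}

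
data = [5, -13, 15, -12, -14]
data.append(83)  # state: [5, -13, 15, -12, -14, 83]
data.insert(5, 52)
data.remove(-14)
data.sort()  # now [-13, -12, 5, 15, 52, 83]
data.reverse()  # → [83, 52, 15, 5, -12, -13]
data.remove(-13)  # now [83, 52, 15, 5, -12]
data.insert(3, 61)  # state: [83, 52, 15, 61, 5, -12]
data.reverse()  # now [-12, 5, 61, 15, 52, 83]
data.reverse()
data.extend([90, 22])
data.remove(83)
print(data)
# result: [52, 15, 61, 5, -12, 90, 22]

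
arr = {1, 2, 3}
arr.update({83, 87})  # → {1, 2, 3, 83, 87}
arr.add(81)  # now {1, 2, 3, 81, 83, 87}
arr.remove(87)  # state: {1, 2, 3, 81, 83}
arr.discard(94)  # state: {1, 2, 3, 81, 83}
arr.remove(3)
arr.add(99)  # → {1, 2, 81, 83, 99}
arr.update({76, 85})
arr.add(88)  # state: {1, 2, 76, 81, 83, 85, 88, 99}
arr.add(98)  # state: {1, 2, 76, 81, 83, 85, 88, 98, 99}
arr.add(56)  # {1, 2, 56, 76, 81, 83, 85, 88, 98, 99}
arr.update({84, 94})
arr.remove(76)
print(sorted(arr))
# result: [1, 2, 56, 81, 83, 84, 85, 88, 94, 98, 99]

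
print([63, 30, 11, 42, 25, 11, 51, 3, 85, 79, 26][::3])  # [63, 42, 51, 79]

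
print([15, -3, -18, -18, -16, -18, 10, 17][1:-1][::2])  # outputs [-3, -18, -18]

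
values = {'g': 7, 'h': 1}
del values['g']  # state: {'h': 1}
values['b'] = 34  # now {'h': 1, 'b': 34}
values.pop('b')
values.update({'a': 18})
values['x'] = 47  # {'h': 1, 'a': 18, 'x': 47}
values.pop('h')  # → 1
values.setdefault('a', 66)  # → 18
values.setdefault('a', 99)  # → 18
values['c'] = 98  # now {'a': 18, 'x': 47, 'c': 98}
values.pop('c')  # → 98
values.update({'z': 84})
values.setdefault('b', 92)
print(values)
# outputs {'a': 18, 'x': 47, 'z': 84, 'b': 92}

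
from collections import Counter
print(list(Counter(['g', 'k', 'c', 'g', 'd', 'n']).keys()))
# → ['g', 'k', 'c', 'd', 'n']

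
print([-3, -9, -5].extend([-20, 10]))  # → None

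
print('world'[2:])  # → rld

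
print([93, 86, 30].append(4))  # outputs None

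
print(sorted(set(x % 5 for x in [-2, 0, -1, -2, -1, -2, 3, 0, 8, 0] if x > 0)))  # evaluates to [3]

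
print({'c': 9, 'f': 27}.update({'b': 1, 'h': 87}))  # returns None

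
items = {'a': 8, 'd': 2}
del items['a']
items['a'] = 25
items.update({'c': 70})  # {'d': 2, 'a': 25, 'c': 70}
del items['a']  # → {'d': 2, 'c': 70}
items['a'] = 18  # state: {'d': 2, 'c': 70, 'a': 18}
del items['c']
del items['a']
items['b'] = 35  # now {'d': 2, 'b': 35}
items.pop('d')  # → 2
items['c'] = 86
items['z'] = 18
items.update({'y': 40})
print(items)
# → {'b': 35, 'c': 86, 'z': 18, 'y': 40}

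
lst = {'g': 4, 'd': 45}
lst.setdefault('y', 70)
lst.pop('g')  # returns 4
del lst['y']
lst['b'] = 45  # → {'d': 45, 'b': 45}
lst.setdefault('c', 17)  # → 17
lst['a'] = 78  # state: {'d': 45, 'b': 45, 'c': 17, 'a': 78}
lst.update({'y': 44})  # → {'d': 45, 'b': 45, 'c': 17, 'a': 78, 'y': 44}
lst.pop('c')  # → 17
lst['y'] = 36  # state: {'d': 45, 'b': 45, 'a': 78, 'y': 36}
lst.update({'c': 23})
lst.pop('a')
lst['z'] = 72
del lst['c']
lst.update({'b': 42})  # {'d': 45, 'b': 42, 'y': 36, 'z': 72}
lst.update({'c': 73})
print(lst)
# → {'d': 45, 'b': 42, 'y': 36, 'z': 72, 'c': 73}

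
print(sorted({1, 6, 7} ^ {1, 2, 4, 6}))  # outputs [2, 4, 7]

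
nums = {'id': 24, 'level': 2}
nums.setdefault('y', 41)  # 41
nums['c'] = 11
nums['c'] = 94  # {'id': 24, 'level': 2, 'y': 41, 'c': 94}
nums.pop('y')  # 41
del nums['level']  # {'id': 24, 'c': 94}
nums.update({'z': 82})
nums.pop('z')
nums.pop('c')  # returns 94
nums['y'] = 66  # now {'id': 24, 'y': 66}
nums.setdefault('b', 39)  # 39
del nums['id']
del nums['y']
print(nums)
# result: {'b': 39}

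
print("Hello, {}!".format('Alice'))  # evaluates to Hello, Alice!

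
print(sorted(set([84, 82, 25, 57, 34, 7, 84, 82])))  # [7, 25, 34, 57, 82, 84]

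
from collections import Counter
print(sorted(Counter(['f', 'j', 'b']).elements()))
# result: ['b', 'f', 'j']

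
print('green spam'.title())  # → Green Spam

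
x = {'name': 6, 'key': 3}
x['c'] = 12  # {'name': 6, 'key': 3, 'c': 12}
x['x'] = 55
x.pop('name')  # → 6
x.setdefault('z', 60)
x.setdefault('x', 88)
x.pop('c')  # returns 12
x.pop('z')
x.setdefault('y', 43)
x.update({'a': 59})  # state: {'key': 3, 'x': 55, 'y': 43, 'a': 59}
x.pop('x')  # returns 55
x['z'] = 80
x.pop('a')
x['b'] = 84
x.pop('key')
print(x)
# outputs {'y': 43, 'z': 80, 'b': 84}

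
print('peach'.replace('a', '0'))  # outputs pe0ch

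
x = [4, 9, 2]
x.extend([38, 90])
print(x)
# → [4, 9, 2, 38, 90]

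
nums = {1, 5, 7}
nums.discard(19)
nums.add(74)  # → {1, 5, 7, 74}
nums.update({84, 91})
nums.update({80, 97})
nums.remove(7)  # {1, 5, 74, 80, 84, 91, 97}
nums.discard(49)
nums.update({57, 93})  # {1, 5, 57, 74, 80, 84, 91, 93, 97}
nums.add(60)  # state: {1, 5, 57, 60, 74, 80, 84, 91, 93, 97}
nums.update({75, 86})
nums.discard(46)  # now {1, 5, 57, 60, 74, 75, 80, 84, 86, 91, 93, 97}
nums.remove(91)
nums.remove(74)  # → {1, 5, 57, 60, 75, 80, 84, 86, 93, 97}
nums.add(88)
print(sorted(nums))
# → [1, 5, 57, 60, 75, 80, 84, 86, 88, 93, 97]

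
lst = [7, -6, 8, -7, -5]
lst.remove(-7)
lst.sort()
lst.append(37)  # [-6, -5, 7, 8, 37]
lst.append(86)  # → [-6, -5, 7, 8, 37, 86]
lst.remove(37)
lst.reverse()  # [86, 8, 7, -5, -6]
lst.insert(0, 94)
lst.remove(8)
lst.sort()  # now [-6, -5, 7, 86, 94]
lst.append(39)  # [-6, -5, 7, 86, 94, 39]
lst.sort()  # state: [-6, -5, 7, 39, 86, 94]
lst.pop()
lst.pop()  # 86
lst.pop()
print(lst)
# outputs [-6, -5, 7]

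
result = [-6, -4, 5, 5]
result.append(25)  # [-6, -4, 5, 5, 25]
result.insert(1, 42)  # [-6, 42, -4, 5, 5, 25]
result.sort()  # [-6, -4, 5, 5, 25, 42]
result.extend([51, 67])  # [-6, -4, 5, 5, 25, 42, 51, 67]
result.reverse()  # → [67, 51, 42, 25, 5, 5, -4, -6]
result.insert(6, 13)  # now [67, 51, 42, 25, 5, 5, 13, -4, -6]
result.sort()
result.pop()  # 67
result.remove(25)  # [-6, -4, 5, 5, 13, 42, 51]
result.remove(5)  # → [-6, -4, 5, 13, 42, 51]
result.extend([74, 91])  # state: [-6, -4, 5, 13, 42, 51, 74, 91]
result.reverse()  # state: [91, 74, 51, 42, 13, 5, -4, -6]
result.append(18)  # [91, 74, 51, 42, 13, 5, -4, -6, 18]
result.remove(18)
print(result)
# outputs [91, 74, 51, 42, 13, 5, -4, -6]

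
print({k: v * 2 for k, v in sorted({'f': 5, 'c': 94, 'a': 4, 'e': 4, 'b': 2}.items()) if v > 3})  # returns {'a': 8, 'c': 188, 'e': 8, 'f': 10}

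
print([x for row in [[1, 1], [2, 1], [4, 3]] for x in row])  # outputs [1, 1, 2, 1, 4, 3]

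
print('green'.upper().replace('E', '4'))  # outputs GR44N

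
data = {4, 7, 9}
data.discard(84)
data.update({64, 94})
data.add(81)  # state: {4, 7, 9, 64, 81, 94}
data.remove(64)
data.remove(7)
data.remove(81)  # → {4, 9, 94}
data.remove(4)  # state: {9, 94}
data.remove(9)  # {94}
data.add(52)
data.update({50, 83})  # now {50, 52, 83, 94}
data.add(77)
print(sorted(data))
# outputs [50, 52, 77, 83, 94]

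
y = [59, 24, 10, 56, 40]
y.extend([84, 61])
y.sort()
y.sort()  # [10, 24, 40, 56, 59, 61, 84]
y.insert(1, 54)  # [10, 54, 24, 40, 56, 59, 61, 84]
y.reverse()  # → [84, 61, 59, 56, 40, 24, 54, 10]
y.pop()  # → 10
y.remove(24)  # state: [84, 61, 59, 56, 40, 54]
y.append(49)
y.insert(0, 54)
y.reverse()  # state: [49, 54, 40, 56, 59, 61, 84, 54]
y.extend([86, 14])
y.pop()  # 14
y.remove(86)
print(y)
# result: [49, 54, 40, 56, 59, 61, 84, 54]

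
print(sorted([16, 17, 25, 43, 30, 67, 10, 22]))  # [10, 16, 17, 22, 25, 30, 43, 67]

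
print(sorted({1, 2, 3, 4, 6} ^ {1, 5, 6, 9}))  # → [2, 3, 4, 5, 9]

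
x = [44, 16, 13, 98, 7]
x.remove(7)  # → [44, 16, 13, 98]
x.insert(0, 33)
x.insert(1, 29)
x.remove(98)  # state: [33, 29, 44, 16, 13]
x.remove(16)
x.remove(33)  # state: [29, 44, 13]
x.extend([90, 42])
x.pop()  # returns 42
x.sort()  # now [13, 29, 44, 90]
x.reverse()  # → [90, 44, 29, 13]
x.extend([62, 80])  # [90, 44, 29, 13, 62, 80]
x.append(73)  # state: [90, 44, 29, 13, 62, 80, 73]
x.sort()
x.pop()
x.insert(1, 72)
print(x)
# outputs [13, 72, 29, 44, 62, 73, 80]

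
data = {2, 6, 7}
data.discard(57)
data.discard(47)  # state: {2, 6, 7}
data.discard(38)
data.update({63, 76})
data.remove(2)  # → {6, 7, 63, 76}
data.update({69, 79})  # {6, 7, 63, 69, 76, 79}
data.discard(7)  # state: {6, 63, 69, 76, 79}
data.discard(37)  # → {6, 63, 69, 76, 79}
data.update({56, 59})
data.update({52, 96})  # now {6, 52, 56, 59, 63, 69, 76, 79, 96}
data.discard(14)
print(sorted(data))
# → [6, 52, 56, 59, 63, 69, 76, 79, 96]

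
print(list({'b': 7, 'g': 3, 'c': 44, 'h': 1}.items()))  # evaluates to [('b', 7), ('g', 3), ('c', 44), ('h', 1)]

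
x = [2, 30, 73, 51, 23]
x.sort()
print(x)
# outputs [2, 23, 30, 51, 73]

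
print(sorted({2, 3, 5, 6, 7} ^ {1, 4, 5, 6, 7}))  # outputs [1, 2, 3, 4]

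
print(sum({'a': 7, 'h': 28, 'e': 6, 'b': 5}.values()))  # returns 46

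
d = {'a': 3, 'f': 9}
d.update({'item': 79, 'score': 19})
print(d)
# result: {'a': 3, 'f': 9, 'item': 79, 'score': 19}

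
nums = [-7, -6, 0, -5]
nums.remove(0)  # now [-7, -6, -5]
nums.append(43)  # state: [-7, -6, -5, 43]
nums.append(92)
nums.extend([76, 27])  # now [-7, -6, -5, 43, 92, 76, 27]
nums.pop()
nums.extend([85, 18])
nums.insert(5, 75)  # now [-7, -6, -5, 43, 92, 75, 76, 85, 18]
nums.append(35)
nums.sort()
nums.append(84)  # [-7, -6, -5, 18, 35, 43, 75, 76, 85, 92, 84]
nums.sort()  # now [-7, -6, -5, 18, 35, 43, 75, 76, 84, 85, 92]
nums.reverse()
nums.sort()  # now [-7, -6, -5, 18, 35, 43, 75, 76, 84, 85, 92]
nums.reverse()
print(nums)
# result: [92, 85, 84, 76, 75, 43, 35, 18, -5, -6, -7]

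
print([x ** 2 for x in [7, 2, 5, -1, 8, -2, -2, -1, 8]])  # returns [49, 4, 25, 1, 64, 4, 4, 1, 64]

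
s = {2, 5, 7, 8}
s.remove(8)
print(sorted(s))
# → [2, 5, 7]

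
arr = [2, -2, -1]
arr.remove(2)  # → [-2, -1]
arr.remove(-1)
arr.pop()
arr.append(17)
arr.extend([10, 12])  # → [17, 10, 12]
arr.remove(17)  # [10, 12]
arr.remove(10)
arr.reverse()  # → [12]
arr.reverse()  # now [12]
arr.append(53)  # [12, 53]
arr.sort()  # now [12, 53]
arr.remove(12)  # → [53]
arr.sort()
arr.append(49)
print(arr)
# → [53, 49]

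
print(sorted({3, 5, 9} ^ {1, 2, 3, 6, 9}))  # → [1, 2, 5, 6]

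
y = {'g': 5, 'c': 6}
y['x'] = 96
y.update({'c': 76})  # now {'g': 5, 'c': 76, 'x': 96}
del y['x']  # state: {'g': 5, 'c': 76}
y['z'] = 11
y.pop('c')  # 76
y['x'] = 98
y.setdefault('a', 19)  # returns 19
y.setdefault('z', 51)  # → 11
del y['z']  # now {'g': 5, 'x': 98, 'a': 19}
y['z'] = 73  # {'g': 5, 'x': 98, 'a': 19, 'z': 73}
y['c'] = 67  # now {'g': 5, 'x': 98, 'a': 19, 'z': 73, 'c': 67}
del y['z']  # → {'g': 5, 'x': 98, 'a': 19, 'c': 67}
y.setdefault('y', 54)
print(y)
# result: {'g': 5, 'x': 98, 'a': 19, 'c': 67, 'y': 54}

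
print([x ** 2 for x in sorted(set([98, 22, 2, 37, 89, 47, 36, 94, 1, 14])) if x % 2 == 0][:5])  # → [4, 196, 484, 1296, 8836]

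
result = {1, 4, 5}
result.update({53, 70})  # {1, 4, 5, 53, 70}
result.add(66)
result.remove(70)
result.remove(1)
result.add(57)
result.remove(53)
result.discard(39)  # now {4, 5, 57, 66}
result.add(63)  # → {4, 5, 57, 63, 66}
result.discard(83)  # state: {4, 5, 57, 63, 66}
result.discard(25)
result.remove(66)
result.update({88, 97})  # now {4, 5, 57, 63, 88, 97}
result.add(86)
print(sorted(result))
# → [4, 5, 57, 63, 86, 88, 97]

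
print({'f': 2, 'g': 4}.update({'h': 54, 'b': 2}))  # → None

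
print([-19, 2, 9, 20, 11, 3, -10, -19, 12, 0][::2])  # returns [-19, 9, 11, -10, 12]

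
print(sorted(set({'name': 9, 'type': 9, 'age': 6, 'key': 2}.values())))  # [2, 6, 9]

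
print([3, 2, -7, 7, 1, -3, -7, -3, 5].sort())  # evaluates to None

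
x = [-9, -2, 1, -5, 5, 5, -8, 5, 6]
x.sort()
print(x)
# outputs [-9, -8, -5, -2, 1, 5, 5, 5, 6]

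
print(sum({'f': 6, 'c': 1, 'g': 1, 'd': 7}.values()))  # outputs 15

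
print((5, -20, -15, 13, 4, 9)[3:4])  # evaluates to (13,)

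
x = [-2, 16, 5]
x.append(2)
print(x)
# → [-2, 16, 5, 2]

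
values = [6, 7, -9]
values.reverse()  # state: [-9, 7, 6]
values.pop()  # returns 6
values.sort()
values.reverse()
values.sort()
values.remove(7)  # [-9]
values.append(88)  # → [-9, 88]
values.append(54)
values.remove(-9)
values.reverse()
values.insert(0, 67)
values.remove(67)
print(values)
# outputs [54, 88]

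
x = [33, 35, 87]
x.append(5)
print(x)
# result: [33, 35, 87, 5]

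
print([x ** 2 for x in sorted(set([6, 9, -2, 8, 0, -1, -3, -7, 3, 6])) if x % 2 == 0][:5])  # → [4, 0, 36, 64]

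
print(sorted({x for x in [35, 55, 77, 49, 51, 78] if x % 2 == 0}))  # [78]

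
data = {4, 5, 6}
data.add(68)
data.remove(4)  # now {5, 6, 68}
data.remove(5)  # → {6, 68}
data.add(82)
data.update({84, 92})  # {6, 68, 82, 84, 92}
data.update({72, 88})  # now {6, 68, 72, 82, 84, 88, 92}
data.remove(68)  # {6, 72, 82, 84, 88, 92}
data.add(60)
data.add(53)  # {6, 53, 60, 72, 82, 84, 88, 92}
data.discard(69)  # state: {6, 53, 60, 72, 82, 84, 88, 92}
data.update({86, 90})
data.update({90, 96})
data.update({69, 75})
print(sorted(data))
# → [6, 53, 60, 69, 72, 75, 82, 84, 86, 88, 90, 92, 96]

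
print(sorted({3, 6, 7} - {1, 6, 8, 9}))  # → [3, 7]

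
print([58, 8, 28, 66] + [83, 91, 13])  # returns [58, 8, 28, 66, 83, 91, 13]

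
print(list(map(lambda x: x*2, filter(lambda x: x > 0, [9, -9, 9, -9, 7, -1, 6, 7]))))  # [18, 18, 14, 12, 14]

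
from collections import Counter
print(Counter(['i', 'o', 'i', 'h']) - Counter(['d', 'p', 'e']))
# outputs Counter({'i': 2, 'o': 1, 'h': 1})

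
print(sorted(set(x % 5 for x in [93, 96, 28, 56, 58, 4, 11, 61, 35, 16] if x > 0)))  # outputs [0, 1, 3, 4]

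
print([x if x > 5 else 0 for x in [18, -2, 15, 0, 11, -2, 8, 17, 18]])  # [18, 0, 15, 0, 11, 0, 8, 17, 18]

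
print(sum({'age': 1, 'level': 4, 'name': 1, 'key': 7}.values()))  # 13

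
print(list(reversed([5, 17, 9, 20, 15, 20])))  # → [20, 15, 20, 9, 17, 5]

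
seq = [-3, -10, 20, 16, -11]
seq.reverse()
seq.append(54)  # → [-11, 16, 20, -10, -3, 54]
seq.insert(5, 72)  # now [-11, 16, 20, -10, -3, 72, 54]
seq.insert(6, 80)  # [-11, 16, 20, -10, -3, 72, 80, 54]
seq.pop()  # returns 54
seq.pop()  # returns 80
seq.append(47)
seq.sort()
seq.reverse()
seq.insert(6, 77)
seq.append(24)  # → [72, 47, 20, 16, -3, -10, 77, -11, 24]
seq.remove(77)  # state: [72, 47, 20, 16, -3, -10, -11, 24]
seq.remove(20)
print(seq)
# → [72, 47, 16, -3, -10, -11, 24]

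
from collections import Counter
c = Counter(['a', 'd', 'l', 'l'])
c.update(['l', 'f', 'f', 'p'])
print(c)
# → Counter({'l': 3, 'f': 2, 'a': 1, 'd': 1, 'p': 1})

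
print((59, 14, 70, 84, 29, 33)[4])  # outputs 29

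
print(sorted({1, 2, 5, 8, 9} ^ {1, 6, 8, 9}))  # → [2, 5, 6]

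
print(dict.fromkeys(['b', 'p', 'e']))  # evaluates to {'b': None, 'p': None, 'e': None}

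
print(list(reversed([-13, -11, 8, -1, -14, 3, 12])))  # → [12, 3, -14, -1, 8, -11, -13]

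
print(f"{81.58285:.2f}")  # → 81.58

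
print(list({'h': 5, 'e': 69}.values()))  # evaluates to [5, 69]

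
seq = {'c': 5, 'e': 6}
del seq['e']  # {'c': 5}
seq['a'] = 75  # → {'c': 5, 'a': 75}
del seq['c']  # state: {'a': 75}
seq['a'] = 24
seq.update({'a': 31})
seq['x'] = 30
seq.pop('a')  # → 31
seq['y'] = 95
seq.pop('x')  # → 30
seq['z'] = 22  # {'y': 95, 'z': 22}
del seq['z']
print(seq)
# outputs {'y': 95}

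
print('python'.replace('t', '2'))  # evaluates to py2hon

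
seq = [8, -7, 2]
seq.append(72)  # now [8, -7, 2, 72]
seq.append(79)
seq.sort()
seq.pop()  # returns 79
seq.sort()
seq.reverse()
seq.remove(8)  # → [72, 2, -7]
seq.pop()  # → -7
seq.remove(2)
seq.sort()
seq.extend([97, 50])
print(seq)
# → [72, 97, 50]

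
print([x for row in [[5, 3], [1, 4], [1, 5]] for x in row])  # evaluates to [5, 3, 1, 4, 1, 5]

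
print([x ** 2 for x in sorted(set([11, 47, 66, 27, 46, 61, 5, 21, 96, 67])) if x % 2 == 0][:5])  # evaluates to [2116, 4356, 9216]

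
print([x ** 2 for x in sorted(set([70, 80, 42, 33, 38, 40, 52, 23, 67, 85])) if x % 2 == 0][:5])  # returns [1444, 1600, 1764, 2704, 4900]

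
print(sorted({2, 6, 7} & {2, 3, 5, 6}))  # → [2, 6]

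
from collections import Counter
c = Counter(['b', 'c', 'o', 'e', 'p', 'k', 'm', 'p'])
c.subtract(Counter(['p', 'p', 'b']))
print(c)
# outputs Counter({'c': 1, 'o': 1, 'e': 1, 'k': 1, 'm': 1, 'b': 0, 'p': 0})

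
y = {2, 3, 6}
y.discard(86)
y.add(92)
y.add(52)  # {2, 3, 6, 52, 92}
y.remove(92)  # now {2, 3, 6, 52}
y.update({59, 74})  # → {2, 3, 6, 52, 59, 74}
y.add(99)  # {2, 3, 6, 52, 59, 74, 99}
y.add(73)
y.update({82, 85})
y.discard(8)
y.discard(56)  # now {2, 3, 6, 52, 59, 73, 74, 82, 85, 99}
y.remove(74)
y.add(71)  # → {2, 3, 6, 52, 59, 71, 73, 82, 85, 99}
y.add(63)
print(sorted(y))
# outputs [2, 3, 6, 52, 59, 63, 71, 73, 82, 85, 99]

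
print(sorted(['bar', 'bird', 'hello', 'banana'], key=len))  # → ['bar', 'bird', 'hello', 'banana']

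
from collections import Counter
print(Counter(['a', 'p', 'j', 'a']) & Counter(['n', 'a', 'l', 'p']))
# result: Counter({'a': 1, 'p': 1})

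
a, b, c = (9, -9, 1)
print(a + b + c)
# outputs 1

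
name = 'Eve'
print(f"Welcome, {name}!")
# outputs Welcome, Eve!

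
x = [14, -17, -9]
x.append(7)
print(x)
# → [14, -17, -9, 7]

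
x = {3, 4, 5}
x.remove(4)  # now {3, 5}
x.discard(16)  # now {3, 5}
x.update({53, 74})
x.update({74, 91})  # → {3, 5, 53, 74, 91}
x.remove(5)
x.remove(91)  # {3, 53, 74}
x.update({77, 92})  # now {3, 53, 74, 77, 92}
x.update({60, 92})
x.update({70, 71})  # {3, 53, 60, 70, 71, 74, 77, 92}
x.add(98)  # {3, 53, 60, 70, 71, 74, 77, 92, 98}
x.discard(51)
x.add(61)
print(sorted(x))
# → [3, 53, 60, 61, 70, 71, 74, 77, 92, 98]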